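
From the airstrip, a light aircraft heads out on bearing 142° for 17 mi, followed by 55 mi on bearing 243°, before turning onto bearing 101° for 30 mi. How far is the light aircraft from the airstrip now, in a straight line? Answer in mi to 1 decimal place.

45.0 mi

Leg 1 (142°, 17 mi): east 17 sin 142° = 10.47, north 17 cos 142° = -13.40
Leg 2 (243°, 55 mi): east 55 sin 243° = -49.01, north 55 cos 243° = -24.97
Leg 3 (101°, 30 mi): east 30 sin 101° = 29.45, north 30 cos 101° = -5.72
Net: -9.09 east, -44.09 north. Distance = √((-9.09)² + (-44.09)²) = 45.017 mi.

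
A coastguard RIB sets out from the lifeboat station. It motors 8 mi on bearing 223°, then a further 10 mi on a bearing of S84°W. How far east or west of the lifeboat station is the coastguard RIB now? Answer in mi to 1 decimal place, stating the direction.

Leg 1 (223°, 8 mi): east 8 sin 223° = -5.46, north 8 cos 223° = -5.85
Leg 2 (S84°W, 10 mi): east 10 sin 264° = -9.95, north 10 cos 264° = -1.05
Net east component: -15.40 mi.

15.4 mi west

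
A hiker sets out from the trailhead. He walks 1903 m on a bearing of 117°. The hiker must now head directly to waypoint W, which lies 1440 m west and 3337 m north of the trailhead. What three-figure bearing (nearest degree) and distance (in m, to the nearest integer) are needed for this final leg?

Leg 1 (117°, 1903 m): east 1903 sin 117° = 1695.59, north 1903 cos 117° = -863.94
Current position: (1695.59, -863.94). Target: (-1440, 3337). Remaining: Δeast = -3135.59, Δnorth = 4200.94.
Bearing = atan2(-3135.59, 4200.94) mod 360° = 323.26°; distance = √((-3135.59)² + (4200.94)²) = 5242.120 m.

323°, 5242 m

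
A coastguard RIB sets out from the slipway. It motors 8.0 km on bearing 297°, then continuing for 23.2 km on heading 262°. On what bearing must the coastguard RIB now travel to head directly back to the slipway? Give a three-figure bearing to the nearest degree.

Leg 1 (297°, 8.0 km): east 8.0 sin 297° = -7.13, north 8.0 cos 297° = 3.63
Leg 2 (262°, 23.2 km): east 23.2 sin 262° = -22.97, north 23.2 cos 262° = -3.23
Net displacement: -30.10 east, 0.40 north. Direction back to start is (30.10, -0.40): bearing = atan2(30.10, -0.40) mod 360° = 90.77° ≈ 091°.

091°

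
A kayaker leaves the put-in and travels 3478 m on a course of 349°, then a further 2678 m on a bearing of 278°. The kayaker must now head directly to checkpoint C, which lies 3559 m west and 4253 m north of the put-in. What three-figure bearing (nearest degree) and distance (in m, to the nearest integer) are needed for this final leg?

332°, 526 m

Leg 1 (349°, 3478 m): east 3478 sin 349° = -663.63, north 3478 cos 349° = 3414.10
Leg 2 (278°, 2678 m): east 2678 sin 278° = -2651.94, north 2678 cos 278° = 372.71
Current position: (-3315.57, 3786.80). Target: (-3559, 4253). Remaining: Δeast = -243.43, Δnorth = 466.20.
Bearing = atan2(-243.43, 466.20) mod 360° = 332.43°; distance = √((-243.43)² + (466.20)²) = 525.923 m.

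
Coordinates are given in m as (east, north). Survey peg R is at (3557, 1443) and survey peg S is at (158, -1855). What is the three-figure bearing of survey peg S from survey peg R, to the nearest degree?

Δeast = 158 − 3557 = -3399.00; Δnorth = -1855 − 1443 = -3298.00.
Bearing = atan2(Δeast, Δnorth) mod 360° = 225.86° ≈ 226°.

226°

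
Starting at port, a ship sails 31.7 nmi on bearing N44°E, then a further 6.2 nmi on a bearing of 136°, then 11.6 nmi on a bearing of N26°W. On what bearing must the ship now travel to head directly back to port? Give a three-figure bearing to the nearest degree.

216°

Leg 1 (N44°E, 31.7 nmi): east 31.7 sin 44° = 22.02, north 31.7 cos 44° = 22.80
Leg 2 (136°, 6.2 nmi): east 6.2 sin 136° = 4.31, north 6.2 cos 136° = -4.46
Leg 3 (N26°W, 11.6 nmi): east 11.6 sin 334° = -5.09, north 11.6 cos 334° = 10.43
Net displacement: 21.24 east, 28.77 north. Direction back to start is (-21.24, -28.77): bearing = atan2(-21.24, -28.77) mod 360° = 216.44° ≈ 216°.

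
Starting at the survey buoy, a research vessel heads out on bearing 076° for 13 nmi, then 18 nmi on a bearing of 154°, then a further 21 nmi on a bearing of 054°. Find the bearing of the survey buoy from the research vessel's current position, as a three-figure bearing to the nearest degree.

Leg 1 (076°, 13 nmi): east 13 sin 76° = 12.61, north 13 cos 76° = 3.14
Leg 2 (154°, 18 nmi): east 18 sin 154° = 7.89, north 18 cos 154° = -16.18
Leg 3 (054°, 21 nmi): east 21 sin 54° = 16.99, north 21 cos 54° = 12.34
Net displacement: 37.49 east, -0.69 north. Direction back to start is (-37.49, 0.69): bearing = atan2(-37.49, 0.69) mod 360° = 271.05° ≈ 271°.

271°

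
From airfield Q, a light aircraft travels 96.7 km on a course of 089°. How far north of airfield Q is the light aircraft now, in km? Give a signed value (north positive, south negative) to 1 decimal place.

1.7 km

Leg 1 (089°, 96.7 km): east 96.7 sin 89° = 96.69, north 96.7 cos 89° = 1.69
Net north component: 1.69 km.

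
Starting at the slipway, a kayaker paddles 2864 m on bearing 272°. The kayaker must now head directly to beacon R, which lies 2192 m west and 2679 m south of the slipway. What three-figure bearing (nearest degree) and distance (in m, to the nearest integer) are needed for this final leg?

Leg 1 (272°, 2864 m): east 2864 sin 272° = -2862.26, north 2864 cos 272° = 99.95
Current position: (-2862.26, 99.95). Target: (-2192, -2679). Remaining: Δeast = 670.26, Δnorth = -2778.95.
Bearing = atan2(670.26, -2778.95) mod 360° = 166.44°; distance = √((670.26)² + (-2778.95)²) = 2858.639 m.

166°, 2859 m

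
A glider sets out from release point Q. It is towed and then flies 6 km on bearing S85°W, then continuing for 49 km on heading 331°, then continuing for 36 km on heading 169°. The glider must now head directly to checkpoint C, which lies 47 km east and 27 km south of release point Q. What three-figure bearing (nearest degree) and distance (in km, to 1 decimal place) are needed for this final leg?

Leg 1 (S85°W, 6 km): east 6 sin 265° = -5.98, north 6 cos 265° = -0.52
Leg 2 (331°, 49 km): east 49 sin 331° = -23.76, north 49 cos 331° = 42.86
Leg 3 (169°, 36 km): east 36 sin 169° = 6.87, north 36 cos 169° = -35.34
Current position: (-22.86, 6.99). Target: (47, -27). Remaining: Δeast = 69.86, Δnorth = -33.99.
Bearing = atan2(69.86, -33.99) mod 360° = 115.95°; distance = √((69.86)² + (-33.99)²) = 77.695 km.

116°, 77.7 km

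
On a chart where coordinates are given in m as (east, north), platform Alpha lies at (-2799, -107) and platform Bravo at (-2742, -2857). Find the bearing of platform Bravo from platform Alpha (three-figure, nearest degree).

Δeast = -2742 − -2799 = 57.00; Δnorth = -2857 − -107 = -2750.00.
Bearing = atan2(Δeast, Δnorth) mod 360° = 178.81° ≈ 179°.

179°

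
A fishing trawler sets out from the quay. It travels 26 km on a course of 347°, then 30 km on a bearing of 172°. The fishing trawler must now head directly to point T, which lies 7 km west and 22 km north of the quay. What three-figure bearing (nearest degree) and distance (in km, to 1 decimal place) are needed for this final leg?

Leg 1 (347°, 26 km): east 26 sin 347° = -5.85, north 26 cos 347° = 25.33
Leg 2 (172°, 30 km): east 30 sin 172° = 4.18, north 30 cos 172° = -29.71
Current position: (-1.67, -4.37). Target: (-7, 22). Remaining: Δeast = -5.33, Δnorth = 26.37.
Bearing = atan2(-5.33, 26.37) mod 360° = 348.58°; distance = √((-5.33)² + (26.37)²) = 26.907 km.

349°, 26.9 km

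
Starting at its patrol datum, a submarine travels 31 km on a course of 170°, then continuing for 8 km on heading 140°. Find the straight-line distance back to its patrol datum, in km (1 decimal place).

Leg 1 (170°, 31 km): east 31 sin 170° = 5.38, north 31 cos 170° = -30.53
Leg 2 (140°, 8 km): east 8 sin 140° = 5.14, north 8 cos 140° = -6.13
Net: 10.53 east, -36.66 north. Distance = √((10.53)² + (-36.66)²) = 38.139 km.

38.1 km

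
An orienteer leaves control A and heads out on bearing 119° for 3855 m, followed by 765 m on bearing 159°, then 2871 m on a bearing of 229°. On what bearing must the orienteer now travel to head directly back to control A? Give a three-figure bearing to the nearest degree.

Leg 1 (119°, 3855 m): east 3855 sin 119° = 3371.66, north 3855 cos 119° = -1868.94
Leg 2 (159°, 765 m): east 765 sin 159° = 274.15, north 765 cos 159° = -714.19
Leg 3 (229°, 2871 m): east 2871 sin 229° = -2166.77, north 2871 cos 229° = -1883.55
Net displacement: 1479.04 east, -4466.68 north. Direction back to start is (-1479.04, 4466.68): bearing = atan2(-1479.04, 4466.68) mod 360° = 341.68° ≈ 342°.

342°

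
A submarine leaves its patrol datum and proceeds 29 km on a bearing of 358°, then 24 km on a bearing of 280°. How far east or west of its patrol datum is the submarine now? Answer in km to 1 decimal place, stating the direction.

24.6 km west

Leg 1 (358°, 29 km): east 29 sin 358° = -1.01, north 29 cos 358° = 28.98
Leg 2 (280°, 24 km): east 24 sin 280° = -23.64, north 24 cos 280° = 4.17
Net east component: -24.65 km.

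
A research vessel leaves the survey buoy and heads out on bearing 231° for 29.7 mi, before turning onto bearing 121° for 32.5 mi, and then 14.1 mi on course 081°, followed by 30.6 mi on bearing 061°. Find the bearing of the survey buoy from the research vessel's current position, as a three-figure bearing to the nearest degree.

Leg 1 (231°, 29.7 mi): east 29.7 sin 231° = -23.08, north 29.7 cos 231° = -18.69
Leg 2 (121°, 32.5 mi): east 32.5 sin 121° = 27.86, north 32.5 cos 121° = -16.74
Leg 3 (081°, 14.1 mi): east 14.1 sin 81° = 13.93, north 14.1 cos 81° = 2.21
Leg 4 (061°, 30.6 mi): east 30.6 sin 61° = 26.76, north 30.6 cos 61° = 14.84
Net displacement: 45.47 east, -18.39 north. Direction back to start is (-45.47, 18.39): bearing = atan2(-45.47, 18.39) mod 360° = 292.02° ≈ 292°.

292°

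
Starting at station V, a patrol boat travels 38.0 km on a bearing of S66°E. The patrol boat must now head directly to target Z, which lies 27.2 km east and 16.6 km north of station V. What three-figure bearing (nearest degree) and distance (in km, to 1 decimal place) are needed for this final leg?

Leg 1 (S66°E, 38.0 km): east 38.0 sin 114° = 34.71, north 38.0 cos 114° = -15.46
Current position: (34.71, -15.46). Target: (27.2, 16.6). Remaining: Δeast = -7.51, Δnorth = 32.06.
Bearing = atan2(-7.51, 32.06) mod 360° = 346.81°; distance = √((-7.51)² + (32.06)²) = 32.925 km.

347°, 32.9 km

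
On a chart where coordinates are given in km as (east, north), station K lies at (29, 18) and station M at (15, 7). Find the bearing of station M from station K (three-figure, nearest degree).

Δeast = 15 − 29 = -14.00; Δnorth = 7 − 18 = -11.00.
Bearing = atan2(Δeast, Δnorth) mod 360° = 231.84° ≈ 232°.

232°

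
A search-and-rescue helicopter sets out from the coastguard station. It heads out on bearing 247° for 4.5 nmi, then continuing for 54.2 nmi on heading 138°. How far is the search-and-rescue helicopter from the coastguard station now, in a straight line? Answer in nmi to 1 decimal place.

Leg 1 (247°, 4.5 nmi): east 4.5 sin 247° = -4.14, north 4.5 cos 247° = -1.76
Leg 2 (138°, 54.2 nmi): east 54.2 sin 138° = 36.27, north 54.2 cos 138° = -40.28
Net: 32.12 east, -42.04 north. Distance = √((32.12)² + (-42.04)²) = 52.906 nmi.

52.9 nmi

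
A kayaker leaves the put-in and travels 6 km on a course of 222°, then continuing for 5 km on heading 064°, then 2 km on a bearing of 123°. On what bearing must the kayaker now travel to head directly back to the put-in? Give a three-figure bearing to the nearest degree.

Leg 1 (222°, 6 km): east 6 sin 222° = -4.01, north 6 cos 222° = -4.46
Leg 2 (064°, 5 km): east 5 sin 64° = 4.49, north 5 cos 64° = 2.19
Leg 3 (123°, 2 km): east 2 sin 123° = 1.68, north 2 cos 123° = -1.09
Net displacement: 2.16 east, -3.36 north. Direction back to start is (-2.16, 3.36): bearing = atan2(-2.16, 3.36) mod 360° = 327.28° ≈ 327°.

327°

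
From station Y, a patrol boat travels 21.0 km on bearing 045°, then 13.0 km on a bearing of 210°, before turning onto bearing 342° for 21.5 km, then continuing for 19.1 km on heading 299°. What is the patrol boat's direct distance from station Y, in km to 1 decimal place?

36.5 km

Leg 1 (045°, 21.0 km): east 21.0 sin 45° = 14.85, north 21.0 cos 45° = 14.85
Leg 2 (210°, 13.0 km): east 13.0 sin 210° = -6.50, north 13.0 cos 210° = -11.26
Leg 3 (342°, 21.5 km): east 21.5 sin 342° = -6.64, north 21.5 cos 342° = 20.45
Leg 4 (299°, 19.1 km): east 19.1 sin 299° = -16.71, north 19.1 cos 299° = 9.26
Net: -15.00 east, 33.30 north. Distance = √((-15.00)² + (33.30)²) = 36.521 km.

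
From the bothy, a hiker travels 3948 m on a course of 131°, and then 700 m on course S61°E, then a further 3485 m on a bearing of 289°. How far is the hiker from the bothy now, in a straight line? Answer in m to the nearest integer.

Leg 1 (131°, 3948 m): east 3948 sin 131° = 2979.59, north 3948 cos 131° = -2590.12
Leg 2 (S61°E, 700 m): east 700 sin 119° = 612.23, north 700 cos 119° = -339.37
Leg 3 (289°, 3485 m): east 3485 sin 289° = -3295.13, north 3485 cos 289° = 1134.61
Net: 296.69 east, -1794.88 north. Distance = √((296.69)² + (-1794.88)²) = 1819.239 m.

1819 m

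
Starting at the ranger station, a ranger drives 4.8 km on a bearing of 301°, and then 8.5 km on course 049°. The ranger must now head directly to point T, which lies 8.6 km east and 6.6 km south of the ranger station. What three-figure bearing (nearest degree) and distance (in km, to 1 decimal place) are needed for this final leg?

Leg 1 (301°, 4.8 km): east 4.8 sin 301° = -4.11, north 4.8 cos 301° = 2.47
Leg 2 (049°, 8.5 km): east 8.5 sin 49° = 6.42, north 8.5 cos 49° = 5.58
Current position: (2.30, 8.05). Target: (8.6, -6.6). Remaining: Δeast = 6.30, Δnorth = -14.65.
Bearing = atan2(6.30, -14.65) mod 360° = 156.73°; distance = √((6.30)² + (-14.65)²) = 15.946 km.

157°, 15.9 km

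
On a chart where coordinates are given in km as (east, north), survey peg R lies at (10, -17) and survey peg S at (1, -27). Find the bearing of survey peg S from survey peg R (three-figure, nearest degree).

222°

Δeast = 1 − 10 = -9.00; Δnorth = -27 − -17 = -10.00.
Bearing = atan2(Δeast, Δnorth) mod 360° = 221.99° ≈ 222°.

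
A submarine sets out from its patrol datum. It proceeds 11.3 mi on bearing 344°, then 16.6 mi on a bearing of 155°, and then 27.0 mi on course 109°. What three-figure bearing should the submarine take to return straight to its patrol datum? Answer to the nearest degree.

294°

Leg 1 (344°, 11.3 mi): east 11.3 sin 344° = -3.11, north 11.3 cos 344° = 10.86
Leg 2 (155°, 16.6 mi): east 16.6 sin 155° = 7.02, north 16.6 cos 155° = -15.04
Leg 3 (109°, 27.0 mi): east 27.0 sin 109° = 25.53, north 27.0 cos 109° = -8.79
Net displacement: 29.43 east, -12.97 north. Direction back to start is (-29.43, 12.97): bearing = atan2(-29.43, 12.97) mod 360° = 293.79° ≈ 294°.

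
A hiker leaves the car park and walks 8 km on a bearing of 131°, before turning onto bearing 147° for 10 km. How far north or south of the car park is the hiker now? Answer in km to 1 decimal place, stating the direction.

Leg 1 (131°, 8 km): east 8 sin 131° = 6.04, north 8 cos 131° = -5.25
Leg 2 (147°, 10 km): east 10 sin 147° = 5.45, north 10 cos 147° = -8.39
Net north component: -13.64 km.

13.6 km south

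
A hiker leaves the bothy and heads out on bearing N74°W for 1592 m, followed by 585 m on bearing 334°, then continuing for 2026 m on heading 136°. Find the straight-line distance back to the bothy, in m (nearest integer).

Leg 1 (N74°W, 1592 m): east 1592 sin 286° = -1530.33, north 1592 cos 286° = 438.81
Leg 2 (334°, 585 m): east 585 sin 334° = -256.45, north 585 cos 334° = 525.79
Leg 3 (136°, 2026 m): east 2026 sin 136° = 1407.38, north 2026 cos 136° = -1457.38
Net: -379.40 east, -492.77 north. Distance = √((-379.40)² + (-492.77)²) = 621.907 m.

622 m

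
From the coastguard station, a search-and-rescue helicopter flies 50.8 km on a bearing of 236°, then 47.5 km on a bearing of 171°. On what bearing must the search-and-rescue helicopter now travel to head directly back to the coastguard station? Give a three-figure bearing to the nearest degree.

025°

Leg 1 (236°, 50.8 km): east 50.8 sin 236° = -42.12, north 50.8 cos 236° = -28.41
Leg 2 (171°, 47.5 km): east 47.5 sin 171° = 7.43, north 47.5 cos 171° = -46.92
Net displacement: -34.68 east, -75.32 north. Direction back to start is (34.68, 75.32): bearing = atan2(34.68, 75.32) mod 360° = 24.73° ≈ 025°.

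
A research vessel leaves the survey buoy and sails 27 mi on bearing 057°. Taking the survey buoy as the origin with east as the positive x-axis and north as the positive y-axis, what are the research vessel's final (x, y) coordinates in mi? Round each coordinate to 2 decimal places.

(22.64, 14.71)

Leg 1 (057°, 27 mi): east 27 sin 57° = 22.64, north 27 cos 57° = 14.71
Summing: 22.64 mi east, 14.71 mi north → (22.64, 14.71).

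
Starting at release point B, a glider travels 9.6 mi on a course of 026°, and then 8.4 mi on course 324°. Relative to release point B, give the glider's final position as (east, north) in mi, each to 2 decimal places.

Leg 1 (026°, 9.6 mi): east 9.6 sin 26° = 4.21, north 9.6 cos 26° = 8.63
Leg 2 (324°, 8.4 mi): east 8.4 sin 324° = -4.94, north 8.4 cos 324° = 6.80
Summing: -0.73 mi east, 15.42 mi north → (-0.73, 15.42).

(-0.73, 15.42)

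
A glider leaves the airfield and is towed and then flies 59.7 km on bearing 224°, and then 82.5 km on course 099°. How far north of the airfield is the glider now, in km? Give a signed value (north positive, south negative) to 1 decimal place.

Leg 1 (224°, 59.7 km): east 59.7 sin 224° = -41.47, north 59.7 cos 224° = -42.94
Leg 2 (099°, 82.5 km): east 82.5 sin 99° = 81.48, north 82.5 cos 99° = -12.91
Net north component: -55.85 km.

-55.9 km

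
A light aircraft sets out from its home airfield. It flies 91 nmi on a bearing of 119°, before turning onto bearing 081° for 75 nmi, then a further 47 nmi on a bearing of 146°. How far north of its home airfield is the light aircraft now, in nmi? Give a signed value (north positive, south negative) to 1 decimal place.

Leg 1 (119°, 91 nmi): east 91 sin 119° = 79.59, north 91 cos 119° = -44.12
Leg 2 (081°, 75 nmi): east 75 sin 81° = 74.08, north 75 cos 81° = 11.73
Leg 3 (146°, 47 nmi): east 47 sin 146° = 26.28, north 47 cos 146° = -38.96
Net north component: -71.35 nmi.

-71.3 nmi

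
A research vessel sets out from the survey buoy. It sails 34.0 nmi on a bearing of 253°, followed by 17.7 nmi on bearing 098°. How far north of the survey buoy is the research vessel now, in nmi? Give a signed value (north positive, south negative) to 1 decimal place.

-12.4 nmi

Leg 1 (253°, 34.0 nmi): east 34.0 sin 253° = -32.51, north 34.0 cos 253° = -9.94
Leg 2 (098°, 17.7 nmi): east 17.7 sin 98° = 17.53, north 17.7 cos 98° = -2.46
Net north component: -12.40 nmi.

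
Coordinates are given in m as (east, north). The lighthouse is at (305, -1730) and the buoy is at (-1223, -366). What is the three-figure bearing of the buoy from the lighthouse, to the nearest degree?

312°

Δeast = -1223 − 305 = -1528.00; Δnorth = -366 − -1730 = 1364.00.
Bearing = atan2(Δeast, Δnorth) mod 360° = 311.75° ≈ 312°.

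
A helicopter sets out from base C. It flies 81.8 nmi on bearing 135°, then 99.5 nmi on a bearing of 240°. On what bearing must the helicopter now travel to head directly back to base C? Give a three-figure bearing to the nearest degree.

Leg 1 (135°, 81.8 nmi): east 81.8 sin 135° = 57.84, north 81.8 cos 135° = -57.84
Leg 2 (240°, 99.5 nmi): east 99.5 sin 240° = -86.17, north 99.5 cos 240° = -49.75
Net displacement: -28.33 east, -107.59 north. Direction back to start is (28.33, 107.59): bearing = atan2(28.33, 107.59) mod 360° = 14.75° ≈ 015°.

015°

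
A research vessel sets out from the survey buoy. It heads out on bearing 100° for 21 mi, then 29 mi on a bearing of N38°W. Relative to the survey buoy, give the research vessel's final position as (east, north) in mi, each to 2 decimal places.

(2.83, 19.21)

Leg 1 (100°, 21 mi): east 21 sin 100° = 20.68, north 21 cos 100° = -3.65
Leg 2 (N38°W, 29 mi): east 29 sin 322° = -17.85, north 29 cos 322° = 22.85
Summing: 2.83 mi east, 19.21 mi north → (2.83, 19.21).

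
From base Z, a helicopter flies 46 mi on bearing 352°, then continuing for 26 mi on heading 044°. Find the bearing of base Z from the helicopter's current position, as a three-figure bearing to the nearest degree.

190°

Leg 1 (352°, 46 mi): east 46 sin 352° = -6.40, north 46 cos 352° = 45.55
Leg 2 (044°, 26 mi): east 26 sin 44° = 18.06, north 26 cos 44° = 18.70
Net displacement: 11.66 east, 64.26 north. Direction back to start is (-11.66, -64.26): bearing = atan2(-11.66, -64.26) mod 360° = 190.28° ≈ 190°.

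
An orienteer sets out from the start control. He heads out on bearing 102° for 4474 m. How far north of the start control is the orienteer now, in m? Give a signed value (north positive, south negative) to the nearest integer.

Leg 1 (102°, 4474 m): east 4474 sin 102° = 4376.23, north 4474 cos 102° = -930.20
Net north component: -930.20 m.

-930 m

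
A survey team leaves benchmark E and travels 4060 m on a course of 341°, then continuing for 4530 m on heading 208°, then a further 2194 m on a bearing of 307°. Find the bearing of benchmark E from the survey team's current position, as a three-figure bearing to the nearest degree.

Leg 1 (341°, 4060 m): east 4060 sin 341° = -1321.81, north 4060 cos 341° = 3838.81
Leg 2 (208°, 4530 m): east 4530 sin 208° = -2126.71, north 4530 cos 208° = -3999.75
Leg 3 (307°, 2194 m): east 2194 sin 307° = -1752.21, north 2194 cos 307° = 1320.38
Net displacement: -5200.72 east, 1159.43 north. Direction back to start is (5200.72, -1159.43): bearing = atan2(5200.72, -1159.43) mod 360° = 102.57° ≈ 103°.

103°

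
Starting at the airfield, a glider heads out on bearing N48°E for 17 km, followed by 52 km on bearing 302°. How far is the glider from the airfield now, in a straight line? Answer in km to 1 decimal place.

Leg 1 (N48°E, 17 km): east 17 sin 48° = 12.63, north 17 cos 48° = 11.38
Leg 2 (302°, 52 km): east 52 sin 302° = -44.10, north 52 cos 302° = 27.56
Net: -31.47 east, 38.93 north. Distance = √((-31.47)² + (38.93)²) = 50.057 km.

50.1 km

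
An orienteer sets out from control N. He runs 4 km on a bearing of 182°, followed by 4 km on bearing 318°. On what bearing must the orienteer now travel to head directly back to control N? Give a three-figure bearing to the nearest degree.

070°

Leg 1 (182°, 4 km): east 4 sin 182° = -0.14, north 4 cos 182° = -4.00
Leg 2 (318°, 4 km): east 4 sin 318° = -2.68, north 4 cos 318° = 2.97
Net displacement: -2.82 east, -1.02 north. Direction back to start is (2.82, 1.02): bearing = atan2(2.82, 1.02) mod 360° = 70.00° ≈ 070°.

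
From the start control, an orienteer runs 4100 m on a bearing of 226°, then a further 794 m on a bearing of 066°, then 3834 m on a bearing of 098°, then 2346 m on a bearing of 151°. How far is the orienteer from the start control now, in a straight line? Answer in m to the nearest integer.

Leg 1 (226°, 4100 m): east 4100 sin 226° = -2949.29, north 4100 cos 226° = -2848.10
Leg 2 (066°, 794 m): east 794 sin 66° = 725.36, north 794 cos 66° = 322.95
Leg 3 (098°, 3834 m): east 3834 sin 98° = 3796.69, north 3834 cos 98° = -533.59
Leg 4 (151°, 2346 m): east 2346 sin 151° = 1137.36, north 2346 cos 151° = -2051.86
Net: 2710.11 east, -5110.60 north. Distance = √((2710.11)² + (-5110.60)²) = 5784.715 m.

5785 m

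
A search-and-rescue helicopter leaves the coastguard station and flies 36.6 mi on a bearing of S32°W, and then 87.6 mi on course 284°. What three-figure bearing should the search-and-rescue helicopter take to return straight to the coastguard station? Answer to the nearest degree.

Leg 1 (S32°W, 36.6 mi): east 36.6 sin 212° = -19.40, north 36.6 cos 212° = -31.04
Leg 2 (284°, 87.6 mi): east 87.6 sin 284° = -85.00, north 87.6 cos 284° = 21.19
Net displacement: -104.39 east, -9.85 north. Direction back to start is (104.39, 9.85): bearing = atan2(104.39, 9.85) mod 360° = 84.61° ≈ 085°.

085°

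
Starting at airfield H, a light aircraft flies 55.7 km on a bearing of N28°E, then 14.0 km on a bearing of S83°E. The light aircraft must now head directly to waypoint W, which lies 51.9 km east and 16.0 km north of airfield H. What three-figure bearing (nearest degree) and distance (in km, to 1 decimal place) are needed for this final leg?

159°, 33.6 km

Leg 1 (N28°E, 55.7 km): east 55.7 sin 28° = 26.15, north 55.7 cos 28° = 49.18
Leg 2 (S83°E, 14.0 km): east 14.0 sin 97° = 13.90, north 14.0 cos 97° = -1.71
Current position: (40.05, 47.47). Target: (51.9, 16.0). Remaining: Δeast = 11.85, Δnorth = -31.47.
Bearing = atan2(11.85, -31.47) mod 360° = 159.36°; distance = √((11.85)² + (-31.47)²) = 33.633 km.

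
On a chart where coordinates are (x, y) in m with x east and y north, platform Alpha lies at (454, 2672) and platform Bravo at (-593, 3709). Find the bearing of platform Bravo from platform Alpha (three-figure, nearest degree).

Δeast = -593 − 454 = -1047.00; Δnorth = 3709 − 2672 = 1037.00.
Bearing = atan2(Δeast, Δnorth) mod 360° = 314.73° ≈ 315°.

315°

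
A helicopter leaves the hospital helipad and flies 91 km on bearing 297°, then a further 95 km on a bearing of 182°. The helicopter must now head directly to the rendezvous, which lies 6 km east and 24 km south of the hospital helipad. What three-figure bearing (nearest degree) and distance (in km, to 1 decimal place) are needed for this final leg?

Leg 1 (297°, 91 km): east 91 sin 297° = -81.08, north 91 cos 297° = 41.31
Leg 2 (182°, 95 km): east 95 sin 182° = -3.32, north 95 cos 182° = -94.94
Current position: (-84.40, -53.63). Target: (6, -24). Remaining: Δeast = 90.40, Δnorth = 29.63.
Bearing = atan2(90.40, 29.63) mod 360° = 71.85°; distance = √((90.40)² + (29.63)²) = 95.129 km.

072°, 95.1 km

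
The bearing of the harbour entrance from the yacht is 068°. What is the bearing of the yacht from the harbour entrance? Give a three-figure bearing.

Back-bearing = 068° + 180° = 248°.

248°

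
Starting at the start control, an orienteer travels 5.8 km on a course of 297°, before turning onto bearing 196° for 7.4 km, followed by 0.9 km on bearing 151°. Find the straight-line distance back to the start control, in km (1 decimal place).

Leg 1 (297°, 5.8 km): east 5.8 sin 297° = -5.17, north 5.8 cos 297° = 2.63
Leg 2 (196°, 7.4 km): east 7.4 sin 196° = -2.04, north 7.4 cos 196° = -7.11
Leg 3 (151°, 0.9 km): east 0.9 sin 151° = 0.44, north 0.9 cos 151° = -0.79
Net: -6.77 east, -5.27 north. Distance = √((-6.77)² + (-5.27)²) = 8.579 km.

8.6 km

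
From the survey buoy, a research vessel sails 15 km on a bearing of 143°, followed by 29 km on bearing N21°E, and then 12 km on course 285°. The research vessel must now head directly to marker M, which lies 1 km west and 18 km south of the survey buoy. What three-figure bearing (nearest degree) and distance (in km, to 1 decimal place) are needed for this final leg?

194°, 37.3 km

Leg 1 (143°, 15 km): east 15 sin 143° = 9.03, north 15 cos 143° = -11.98
Leg 2 (N21°E, 29 km): east 29 sin 21° = 10.39, north 29 cos 21° = 27.07
Leg 3 (285°, 12 km): east 12 sin 285° = -11.59, north 12 cos 285° = 3.11
Current position: (7.83, 18.20). Target: (-1, -18). Remaining: Δeast = -8.83, Δnorth = -36.20.
Bearing = atan2(-8.83, -36.20) mod 360° = 193.71°; distance = √((-8.83)² + (-36.20)²) = 37.261 km.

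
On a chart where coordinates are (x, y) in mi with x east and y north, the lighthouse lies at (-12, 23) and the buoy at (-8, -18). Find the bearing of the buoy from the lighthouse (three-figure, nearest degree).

174°

Δeast = -8 − -12 = 4.00; Δnorth = -18 − 23 = -41.00.
Bearing = atan2(Δeast, Δnorth) mod 360° = 174.43° ≈ 174°.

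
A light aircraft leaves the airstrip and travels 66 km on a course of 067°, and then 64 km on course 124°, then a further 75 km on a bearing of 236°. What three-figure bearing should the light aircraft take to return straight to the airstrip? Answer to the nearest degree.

315°

Leg 1 (067°, 66 km): east 66 sin 67° = 60.75, north 66 cos 67° = 25.79
Leg 2 (124°, 64 km): east 64 sin 124° = 53.06, north 64 cos 124° = -35.79
Leg 3 (236°, 75 km): east 75 sin 236° = -62.18, north 75 cos 236° = -41.94
Net displacement: 51.63 east, -51.94 north. Direction back to start is (-51.63, 51.94): bearing = atan2(-51.63, 51.94) mod 360° = 315.17° ≈ 315°.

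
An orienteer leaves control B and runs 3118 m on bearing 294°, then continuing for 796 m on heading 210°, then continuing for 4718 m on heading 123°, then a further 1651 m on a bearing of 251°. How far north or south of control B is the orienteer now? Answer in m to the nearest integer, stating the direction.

2528 m south

Leg 1 (294°, 3118 m): east 3118 sin 294° = -2848.43, north 3118 cos 294° = 1268.20
Leg 2 (210°, 796 m): east 796 sin 210° = -398.00, north 796 cos 210° = -689.36
Leg 3 (123°, 4718 m): east 4718 sin 123° = 3956.85, north 4718 cos 123° = -2569.61
Leg 4 (251°, 1651 m): east 1651 sin 251° = -1561.05, north 1651 cos 251° = -537.51
Net north component: -2528.27 m.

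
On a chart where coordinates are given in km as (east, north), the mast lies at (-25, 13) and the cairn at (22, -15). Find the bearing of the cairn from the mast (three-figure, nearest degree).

121°

Δeast = 22 − -25 = 47.00; Δnorth = -15 − 13 = -28.00.
Bearing = atan2(Δeast, Δnorth) mod 360° = 120.78° ≈ 121°.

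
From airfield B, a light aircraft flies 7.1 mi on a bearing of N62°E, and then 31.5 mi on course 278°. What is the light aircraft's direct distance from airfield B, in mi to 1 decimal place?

Leg 1 (N62°E, 7.1 mi): east 7.1 sin 62° = 6.27, north 7.1 cos 62° = 3.33
Leg 2 (278°, 31.5 mi): east 31.5 sin 278° = -31.19, north 31.5 cos 278° = 4.38
Net: -24.92 east, 7.72 north. Distance = √((-24.92)² + (7.72)²) = 26.092 mi.

26.1 mi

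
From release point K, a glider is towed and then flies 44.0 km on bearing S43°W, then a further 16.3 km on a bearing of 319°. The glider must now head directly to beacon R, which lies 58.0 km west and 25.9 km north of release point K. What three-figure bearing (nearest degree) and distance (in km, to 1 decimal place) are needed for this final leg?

339°, 48.9 km

Leg 1 (S43°W, 44.0 km): east 44.0 sin 223° = -30.01, north 44.0 cos 223° = -32.18
Leg 2 (319°, 16.3 km): east 16.3 sin 319° = -10.69, north 16.3 cos 319° = 12.30
Current position: (-40.70, -19.88). Target: (-58.0, 25.9). Remaining: Δeast = -17.30, Δnorth = 45.78.
Bearing = atan2(-17.30, 45.78) mod 360° = 339.30°; distance = √((-17.30)² + (45.78)²) = 48.937 km.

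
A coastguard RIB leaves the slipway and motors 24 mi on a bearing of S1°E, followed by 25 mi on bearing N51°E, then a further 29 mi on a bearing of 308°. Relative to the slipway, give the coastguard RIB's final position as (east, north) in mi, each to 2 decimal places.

(-3.00, 9.59)

Leg 1 (S1°E, 24 mi): east 24 sin 179° = 0.42, north 24 cos 179° = -24.00
Leg 2 (N51°E, 25 mi): east 25 sin 51° = 19.43, north 25 cos 51° = 15.73
Leg 3 (308°, 29 mi): east 29 sin 308° = -22.85, north 29 cos 308° = 17.85
Summing: -3.00 mi east, 9.59 mi north → (-3.00, 9.59).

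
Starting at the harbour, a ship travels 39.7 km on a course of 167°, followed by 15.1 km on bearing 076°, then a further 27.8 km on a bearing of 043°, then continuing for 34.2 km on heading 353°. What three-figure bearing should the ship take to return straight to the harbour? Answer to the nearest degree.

243°

Leg 1 (167°, 39.7 km): east 39.7 sin 167° = 8.93, north 39.7 cos 167° = -38.68
Leg 2 (076°, 15.1 km): east 15.1 sin 76° = 14.65, north 15.1 cos 76° = 3.65
Leg 3 (043°, 27.8 km): east 27.8 sin 43° = 18.96, north 27.8 cos 43° = 20.33
Leg 4 (353°, 34.2 km): east 34.2 sin 353° = -4.17, north 34.2 cos 353° = 33.95
Net displacement: 38.37 east, 19.25 north. Direction back to start is (-38.37, -19.25): bearing = atan2(-38.37, -19.25) mod 360° = 243.36° ≈ 243°.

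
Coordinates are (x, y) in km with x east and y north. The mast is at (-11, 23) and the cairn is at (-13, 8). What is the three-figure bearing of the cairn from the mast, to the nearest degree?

188°

Δeast = -13 − -11 = -2.00; Δnorth = 8 − 23 = -15.00.
Bearing = atan2(Δeast, Δnorth) mod 360° = 187.59° ≈ 188°.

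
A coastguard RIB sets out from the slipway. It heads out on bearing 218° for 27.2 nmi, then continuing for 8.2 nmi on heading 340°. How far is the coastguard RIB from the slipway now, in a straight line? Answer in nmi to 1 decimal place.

23.9 nmi

Leg 1 (218°, 27.2 nmi): east 27.2 sin 218° = -16.75, north 27.2 cos 218° = -21.43
Leg 2 (340°, 8.2 nmi): east 8.2 sin 340° = -2.80, north 8.2 cos 340° = 7.71
Net: -19.55 east, -13.73 north. Distance = √((-19.55)² + (-13.73)²) = 23.889 nmi.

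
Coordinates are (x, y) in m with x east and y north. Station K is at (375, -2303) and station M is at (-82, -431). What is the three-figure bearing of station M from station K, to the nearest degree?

Δeast = -82 − 375 = -457.00; Δnorth = -431 − -2303 = 1872.00.
Bearing = atan2(Δeast, Δnorth) mod 360° = 346.28° ≈ 346°.

346°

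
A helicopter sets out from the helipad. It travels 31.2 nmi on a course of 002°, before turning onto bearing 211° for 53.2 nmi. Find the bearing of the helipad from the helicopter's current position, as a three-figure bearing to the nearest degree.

061°

Leg 1 (002°, 31.2 nmi): east 31.2 sin 2° = 1.09, north 31.2 cos 2° = 31.18
Leg 2 (211°, 53.2 nmi): east 53.2 sin 211° = -27.40, north 53.2 cos 211° = -45.60
Net displacement: -26.31 east, -14.42 north. Direction back to start is (26.31, 14.42): bearing = atan2(26.31, 14.42) mod 360° = 61.27° ≈ 061°.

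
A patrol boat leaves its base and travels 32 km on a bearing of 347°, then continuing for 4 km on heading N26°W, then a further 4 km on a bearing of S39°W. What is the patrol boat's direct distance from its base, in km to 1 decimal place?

Leg 1 (347°, 32 km): east 32 sin 347° = -7.20, north 32 cos 347° = 31.18
Leg 2 (N26°W, 4 km): east 4 sin 334° = -1.75, north 4 cos 334° = 3.60
Leg 3 (S39°W, 4 km): east 4 sin 219° = -2.52, north 4 cos 219° = -3.11
Net: -11.47 east, 31.67 north. Distance = √((-11.47)² + (31.67)²) = 33.679 km.

33.7 km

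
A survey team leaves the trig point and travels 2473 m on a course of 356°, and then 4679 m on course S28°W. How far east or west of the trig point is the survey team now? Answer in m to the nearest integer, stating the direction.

Leg 1 (356°, 2473 m): east 2473 sin 356° = -172.51, north 2473 cos 356° = 2466.98
Leg 2 (S28°W, 4679 m): east 4679 sin 208° = -2196.66, north 4679 cos 208° = -4131.31
Net east component: -2369.17 m.

2369 m west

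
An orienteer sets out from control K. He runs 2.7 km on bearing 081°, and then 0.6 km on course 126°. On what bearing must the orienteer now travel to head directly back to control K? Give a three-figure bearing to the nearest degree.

269°

Leg 1 (081°, 2.7 km): east 2.7 sin 81° = 2.67, north 2.7 cos 81° = 0.42
Leg 2 (126°, 0.6 km): east 0.6 sin 126° = 0.49, north 0.6 cos 126° = -0.35
Net displacement: 3.15 east, 0.07 north. Direction back to start is (-3.15, -0.07): bearing = atan2(-3.15, -0.07) mod 360° = 268.73° ≈ 269°.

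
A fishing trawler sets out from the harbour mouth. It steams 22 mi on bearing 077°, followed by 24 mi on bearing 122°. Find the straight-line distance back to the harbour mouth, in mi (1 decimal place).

42.5 mi

Leg 1 (077°, 22 mi): east 22 sin 77° = 21.44, north 22 cos 77° = 4.95
Leg 2 (122°, 24 mi): east 24 sin 122° = 20.35, north 24 cos 122° = -12.72
Net: 41.79 east, -7.77 north. Distance = √((41.79)² + (-7.77)²) = 42.505 mi.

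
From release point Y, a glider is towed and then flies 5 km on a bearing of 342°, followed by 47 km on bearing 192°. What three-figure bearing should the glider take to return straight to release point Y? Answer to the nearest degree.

015°

Leg 1 (342°, 5 km): east 5 sin 342° = -1.55, north 5 cos 342° = 4.76
Leg 2 (192°, 47 km): east 47 sin 192° = -9.77, north 47 cos 192° = -45.97
Net displacement: -11.32 east, -41.22 north. Direction back to start is (11.32, 41.22): bearing = atan2(11.32, 41.22) mod 360° = 15.35° ≈ 015°.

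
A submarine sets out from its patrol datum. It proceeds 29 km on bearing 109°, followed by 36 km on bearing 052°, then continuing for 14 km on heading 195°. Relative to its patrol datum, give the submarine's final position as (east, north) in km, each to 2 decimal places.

Leg 1 (109°, 29 km): east 29 sin 109° = 27.42, north 29 cos 109° = -9.44
Leg 2 (052°, 36 km): east 36 sin 52° = 28.37, north 36 cos 52° = 22.16
Leg 3 (195°, 14 km): east 14 sin 195° = -3.62, north 14 cos 195° = -13.52
Summing: 52.16 km east, -0.80 km north → (52.16, -0.80).

(52.16, -0.80)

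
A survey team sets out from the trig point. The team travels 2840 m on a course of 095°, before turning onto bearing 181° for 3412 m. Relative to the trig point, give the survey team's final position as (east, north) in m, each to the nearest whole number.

Leg 1 (095°, 2840 m): east 2840 sin 95° = 2829.19, north 2840 cos 95° = -247.52
Leg 2 (181°, 3412 m): east 3412 sin 181° = -59.55, north 3412 cos 181° = -3411.48
Summing: 2769.65 m east, -3659.00 m north → (2770, -3659).

(2770, -3659)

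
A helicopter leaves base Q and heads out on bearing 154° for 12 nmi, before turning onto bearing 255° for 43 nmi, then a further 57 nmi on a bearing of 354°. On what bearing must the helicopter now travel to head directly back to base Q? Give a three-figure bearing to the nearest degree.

Leg 1 (154°, 12 nmi): east 12 sin 154° = 5.26, north 12 cos 154° = -10.79
Leg 2 (255°, 43 nmi): east 43 sin 255° = -41.53, north 43 cos 255° = -11.13
Leg 3 (354°, 57 nmi): east 57 sin 354° = -5.96, north 57 cos 354° = 56.69
Net displacement: -42.23 east, 34.77 north. Direction back to start is (42.23, -34.77): bearing = atan2(42.23, -34.77) mod 360° = 129.47° ≈ 129°.

129°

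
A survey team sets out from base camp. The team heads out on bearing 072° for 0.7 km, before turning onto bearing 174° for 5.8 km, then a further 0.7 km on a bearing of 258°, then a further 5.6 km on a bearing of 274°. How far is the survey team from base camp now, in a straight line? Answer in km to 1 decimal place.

7.3 km

Leg 1 (072°, 0.7 km): east 0.7 sin 72° = 0.67, north 0.7 cos 72° = 0.22
Leg 2 (174°, 5.8 km): east 5.8 sin 174° = 0.61, north 5.8 cos 174° = -5.77
Leg 3 (258°, 0.7 km): east 0.7 sin 258° = -0.68, north 0.7 cos 258° = -0.15
Leg 4 (274°, 5.6 km): east 5.6 sin 274° = -5.59, north 5.6 cos 274° = 0.39
Net: -5.00 east, -5.31 north. Distance = √((-5.00)² + (-5.31)²) = 7.291 km.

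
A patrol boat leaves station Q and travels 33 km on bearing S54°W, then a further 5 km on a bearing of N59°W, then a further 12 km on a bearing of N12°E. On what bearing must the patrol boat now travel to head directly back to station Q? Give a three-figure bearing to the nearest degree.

Leg 1 (S54°W, 33 km): east 33 sin 234° = -26.70, north 33 cos 234° = -19.40
Leg 2 (N59°W, 5 km): east 5 sin 301° = -4.29, north 5 cos 301° = 2.58
Leg 3 (N12°E, 12 km): east 12 sin 12° = 2.49, north 12 cos 12° = 11.74
Net displacement: -28.49 east, -5.08 north. Direction back to start is (28.49, 5.08): bearing = atan2(28.49, 5.08) mod 360° = 79.88° ≈ 080°.

080°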